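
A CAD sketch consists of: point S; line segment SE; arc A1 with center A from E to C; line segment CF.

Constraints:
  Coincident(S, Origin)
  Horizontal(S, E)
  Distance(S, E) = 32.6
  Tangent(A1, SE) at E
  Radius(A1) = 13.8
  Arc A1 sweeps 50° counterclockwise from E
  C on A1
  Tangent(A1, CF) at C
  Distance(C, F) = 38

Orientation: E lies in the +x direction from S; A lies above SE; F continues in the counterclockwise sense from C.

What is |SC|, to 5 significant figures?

43.452

A1 meets SE tangentially, so AE is at right angles to SE, so A = E + (0, 13.8) = (32.600, 13.800). On A1, E sits at bearing -90° from A; a 50° counterclockwise sweep puts C at bearing -40°, so C = A + 13.8·(cos -40°, sin -40°) = (43.171, 4.9295). Then |SC| = |C − S| = 43.452.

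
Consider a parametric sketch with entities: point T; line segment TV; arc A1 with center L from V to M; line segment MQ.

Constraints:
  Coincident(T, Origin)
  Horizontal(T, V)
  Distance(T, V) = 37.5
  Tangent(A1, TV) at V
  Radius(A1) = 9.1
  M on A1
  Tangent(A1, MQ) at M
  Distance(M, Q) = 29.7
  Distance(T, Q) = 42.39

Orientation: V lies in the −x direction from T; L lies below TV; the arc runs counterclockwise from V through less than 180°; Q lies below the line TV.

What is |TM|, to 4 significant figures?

46.49

T is at the origin; T and V share the same y with |TV| = 37.5 and V on the −x side, so V = (-37.50, 0.000). Tangency of A1 to TV means the radius LV is perpendicular to TV, so L = V + (0, -9.1) = (-37.50, -9.100). Since LM ⟂ MQ (tangency), |LQ| = √(9.1² + 29.7²) = 31.06 regardless of where M sits on A1. So Q lies on both circle(T, 42.39) and circle(L, 31.06); the below-TV intersection is Q = (-22.18, -36.12). M is the foot of the tangent from Q: M = (-43.75, -15.71).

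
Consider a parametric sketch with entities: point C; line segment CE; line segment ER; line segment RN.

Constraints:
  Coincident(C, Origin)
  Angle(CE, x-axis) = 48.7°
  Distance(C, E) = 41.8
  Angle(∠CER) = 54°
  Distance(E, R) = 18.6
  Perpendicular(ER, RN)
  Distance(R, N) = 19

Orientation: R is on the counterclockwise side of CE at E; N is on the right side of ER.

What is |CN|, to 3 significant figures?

53.2

∠CER = 54.0°, so ER runs at 48.7° + (180° − 54.0°) = 175° from the x-axis; with |ER| = 18.6, R = E + 18.6·(cos 175°, sin 175°) = (9.07, 33.1). ER ⟂ RN; with |RN| = 19.0 on the right of ER, N = R + 19.0·(0.0924, 0.996) = (10.8, 52.0). Then |CN| = |N − C| = 53.2.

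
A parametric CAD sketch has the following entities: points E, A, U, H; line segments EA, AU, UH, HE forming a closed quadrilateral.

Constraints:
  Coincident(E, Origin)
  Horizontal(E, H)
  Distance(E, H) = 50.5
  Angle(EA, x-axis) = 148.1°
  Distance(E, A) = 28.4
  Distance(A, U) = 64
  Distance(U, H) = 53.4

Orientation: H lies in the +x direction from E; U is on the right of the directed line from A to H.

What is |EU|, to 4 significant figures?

39.52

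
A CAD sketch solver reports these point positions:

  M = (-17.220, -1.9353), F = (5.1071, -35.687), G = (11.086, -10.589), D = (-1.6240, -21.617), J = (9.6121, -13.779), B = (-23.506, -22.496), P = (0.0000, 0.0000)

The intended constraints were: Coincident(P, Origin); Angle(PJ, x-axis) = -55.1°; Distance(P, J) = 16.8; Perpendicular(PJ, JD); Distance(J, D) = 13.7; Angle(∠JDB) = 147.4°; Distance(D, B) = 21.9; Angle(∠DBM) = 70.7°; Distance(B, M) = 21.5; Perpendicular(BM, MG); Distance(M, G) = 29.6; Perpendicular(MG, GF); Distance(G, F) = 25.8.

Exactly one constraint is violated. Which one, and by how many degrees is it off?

Perpendicular(MG, GF) — off by 3.60°.

P = (0.00, 0.00) ✓; PJ at -55.10° ✓; |PJ| = 16.80 ✓; ∠(PJ, JD) = 90.00° ✓; |JD| = 13.70 ✓; ∠JDB = 147.4° ✓; |DB| = 21.90 ✓; ∠DBM = 70.70° ✓; |BM| = 21.50 ✓; ∠(BM, MG) = 90.00° ✓; |MG| = 29.60 ✓; ∠(MG, GF) = 86.40° ✗; |GF| = 25.80 ✓.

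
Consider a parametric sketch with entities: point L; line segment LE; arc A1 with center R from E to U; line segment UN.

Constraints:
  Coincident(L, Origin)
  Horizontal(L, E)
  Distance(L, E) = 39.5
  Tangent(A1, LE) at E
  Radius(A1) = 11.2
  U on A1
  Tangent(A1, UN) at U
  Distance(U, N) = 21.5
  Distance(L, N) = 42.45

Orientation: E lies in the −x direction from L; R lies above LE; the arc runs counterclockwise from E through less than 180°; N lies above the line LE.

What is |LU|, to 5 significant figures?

30.300

L is at the origin; L and E share the same y with |LE| = 39.5 and E on the −x side, so E = (-39.500, 0.0000). A1 meets LE tangentially, so RE is at right angles to LE, so R = E + (0, 11.2) = (-39.500, 11.200). Since RU ⟂ UN (tangency), |RN| = √(11.2² + 21.5²) = 24.242 regardless of where U sits on A1. So N lies on both circle(L, 42.45) and circle(R, 24.242); the above-LE intersection is N = (-27.552, 32.294). U is the foot of the tangent from N: U = (-28.307, 10.807).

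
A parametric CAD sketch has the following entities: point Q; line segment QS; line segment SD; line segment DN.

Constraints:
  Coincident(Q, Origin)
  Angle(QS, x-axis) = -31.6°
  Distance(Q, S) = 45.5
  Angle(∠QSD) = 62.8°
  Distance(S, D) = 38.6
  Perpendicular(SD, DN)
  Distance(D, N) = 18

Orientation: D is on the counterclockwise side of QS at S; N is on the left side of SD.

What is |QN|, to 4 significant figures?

28.67

Q is at the origin; QS runs at -31.6° with length 45.5, so S = 45.5·(cos -31.6°, sin -31.6°) = (38.75, -23.84). ∠QSD = 62.8°, so SD runs at -31.6° + (180° − 62.8°) = 85.60° from the x-axis; with |SD| = 38.6, D = S + 38.6·(cos 85.60°, sin 85.60°) = (41.71, 14.64). SD is perpendicular to DN; with |DN| = 18.0 on the left of SD, N = D + 18.0·(-0.9971, 0.07672) = (23.77, 16.03). Then |QN| = |N − Q| = 28.67.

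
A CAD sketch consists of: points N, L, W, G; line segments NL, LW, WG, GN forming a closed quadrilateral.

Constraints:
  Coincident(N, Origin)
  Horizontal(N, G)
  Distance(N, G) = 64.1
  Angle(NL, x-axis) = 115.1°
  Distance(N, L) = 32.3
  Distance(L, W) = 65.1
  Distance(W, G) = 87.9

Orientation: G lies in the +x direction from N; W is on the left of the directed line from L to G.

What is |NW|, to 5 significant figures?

84.359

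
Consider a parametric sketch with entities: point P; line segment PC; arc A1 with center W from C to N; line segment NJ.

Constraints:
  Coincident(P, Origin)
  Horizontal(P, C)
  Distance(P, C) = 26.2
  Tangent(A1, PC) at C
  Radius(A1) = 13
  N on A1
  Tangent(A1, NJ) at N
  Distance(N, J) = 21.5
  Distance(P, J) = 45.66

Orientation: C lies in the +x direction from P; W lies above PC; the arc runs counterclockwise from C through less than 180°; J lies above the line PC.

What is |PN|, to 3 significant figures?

42.2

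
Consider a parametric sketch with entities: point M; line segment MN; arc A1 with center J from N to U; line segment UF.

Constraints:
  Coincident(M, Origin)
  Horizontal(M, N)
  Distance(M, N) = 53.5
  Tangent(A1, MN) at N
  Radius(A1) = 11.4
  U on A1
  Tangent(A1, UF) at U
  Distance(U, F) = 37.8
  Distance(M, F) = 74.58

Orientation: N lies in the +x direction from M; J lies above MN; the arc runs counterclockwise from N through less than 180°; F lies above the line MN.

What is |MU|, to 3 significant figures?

66.1

Checks: |JU| = 11.40 ✓; ∠(JU, UF) = 90.00° ✓; |UF| = 37.80 ✓; |MF| = 74.58 ✓.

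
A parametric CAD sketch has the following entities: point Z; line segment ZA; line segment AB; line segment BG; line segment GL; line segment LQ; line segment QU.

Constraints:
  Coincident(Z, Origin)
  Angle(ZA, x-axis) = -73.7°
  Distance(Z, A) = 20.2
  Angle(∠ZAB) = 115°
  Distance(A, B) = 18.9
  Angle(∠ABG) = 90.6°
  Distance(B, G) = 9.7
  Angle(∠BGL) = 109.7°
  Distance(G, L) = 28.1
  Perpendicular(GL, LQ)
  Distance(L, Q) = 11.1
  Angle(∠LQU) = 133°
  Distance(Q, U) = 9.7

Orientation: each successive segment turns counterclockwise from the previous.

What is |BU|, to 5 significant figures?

25.748

Z is at the origin; ZA runs at -73.7° with length 20.2, so A = (5.6695, -19.388). ∠ZAB = 115.0° gives AB at -8.7000° from the x-axis; with |AB| = 18.9, B = (24.352, -22.247). ∠ABG = 90.6° gives BG at 80.700° from the x-axis; with |BG| = 9.7, G = (25.920, -12.674). ∠BGL = 109.7° gives GL at 151.00° from the x-axis; with |GL| = 28.1, L = (1.3427, 0.94875). The perpendicularity gives LQ at right angles to GL, so LQ runs at -119.00°; with |LQ| = 11.1, Q = (-4.0386, -8.7595). ∠LQU = 133.0° gives QU at -72.000° from the x-axis; with |QU| = 9.7, U = (-1.0412, -17.985). Then |BU| = |U − B| = 25.748.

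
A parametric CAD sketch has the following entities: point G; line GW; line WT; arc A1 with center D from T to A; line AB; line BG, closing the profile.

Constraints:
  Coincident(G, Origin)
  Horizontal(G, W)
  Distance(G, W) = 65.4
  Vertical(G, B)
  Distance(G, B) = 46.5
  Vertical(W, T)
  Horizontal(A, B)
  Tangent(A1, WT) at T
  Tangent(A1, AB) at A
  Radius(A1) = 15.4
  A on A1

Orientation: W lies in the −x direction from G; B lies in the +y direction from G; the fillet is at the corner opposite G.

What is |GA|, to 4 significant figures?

68.28

The virtual corner opposite G is at (-65.40, 46.50). Since A1 is tangent to WT there, DT ⟂ WT and the tangent condition forces DA to be normal to AB, with radius 15.4, so the center D sits 15.4 in from both sides at D = (-50.00, 31.10). That places the tangent points at T = (-65.40, 31.10) on WT and A = (-50.00, 46.50) on AB. Then |GA| = |A − G| = 68.28.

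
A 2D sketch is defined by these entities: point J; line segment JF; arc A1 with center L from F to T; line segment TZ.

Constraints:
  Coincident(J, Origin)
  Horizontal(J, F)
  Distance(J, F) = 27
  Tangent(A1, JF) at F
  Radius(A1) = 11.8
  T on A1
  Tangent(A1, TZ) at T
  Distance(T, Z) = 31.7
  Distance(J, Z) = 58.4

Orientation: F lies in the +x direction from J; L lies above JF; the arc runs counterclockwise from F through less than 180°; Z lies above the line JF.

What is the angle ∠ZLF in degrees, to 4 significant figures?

159.1°

Checks: ∠(LF, FJ) = 90.00° ✓; |LT| = 11.80 ✓; ∠(LT, TZ) = 90.00° ✓; |TZ| = 31.70 ✓; |JZ| = 58.40 ✓.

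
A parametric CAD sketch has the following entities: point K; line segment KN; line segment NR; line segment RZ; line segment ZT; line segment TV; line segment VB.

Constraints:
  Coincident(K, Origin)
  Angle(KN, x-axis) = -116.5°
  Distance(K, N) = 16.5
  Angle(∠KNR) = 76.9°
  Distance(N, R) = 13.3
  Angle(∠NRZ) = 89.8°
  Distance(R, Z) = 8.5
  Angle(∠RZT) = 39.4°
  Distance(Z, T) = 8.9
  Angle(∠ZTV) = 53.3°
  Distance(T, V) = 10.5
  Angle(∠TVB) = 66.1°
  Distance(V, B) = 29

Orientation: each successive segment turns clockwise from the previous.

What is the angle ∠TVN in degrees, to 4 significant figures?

6.112°

∠RZT = 39.4° gives ZT at -90.40° from the x-axis; with |ZT| = 8.9, T = (-12.23, -8.658). ∠ZTV = 53.3° gives TV at 142.9° from the x-axis; with |TV| = 10.5, V = (-20.61, -2.324). Then cos ∠TVN = VT·VN / (|VT||VN|), giving 6.112°.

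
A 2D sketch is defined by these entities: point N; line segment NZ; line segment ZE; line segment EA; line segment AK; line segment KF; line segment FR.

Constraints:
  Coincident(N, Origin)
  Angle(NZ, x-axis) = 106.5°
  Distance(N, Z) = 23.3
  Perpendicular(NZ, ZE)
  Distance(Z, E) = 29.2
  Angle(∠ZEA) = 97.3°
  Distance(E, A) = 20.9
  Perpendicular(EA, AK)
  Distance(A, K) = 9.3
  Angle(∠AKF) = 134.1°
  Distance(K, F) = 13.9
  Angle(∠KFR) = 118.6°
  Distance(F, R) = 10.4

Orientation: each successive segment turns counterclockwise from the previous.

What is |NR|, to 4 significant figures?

24.42

N is at the origin; NZ runs at 106.5° with length 23.3, so Z = (-6.618, 22.34). NZ ⟂ ZE, so ZE runs at -163.5°; with |ZE| = 29.2, E = (-34.62, 14.05). ∠ZEA = 97.3° gives EA at -80.80° from the x-axis; with |EA| = 20.9, A = (-31.27, -6.584). EA ⟂ AK, so AK runs at 9.200°; with |AK| = 9.3, K = (-22.09, -5.097). ∠AKF = 134.1° gives KF at 55.10° from the x-axis; with |KF| = 13.9, F = (-14.14, 6.303). ∠KFR = 118.6° gives FR at 116.5° from the x-axis; with |FR| = 10.4, R = (-18.78, 15.61). Then |NR| = |R − N| = 24.42.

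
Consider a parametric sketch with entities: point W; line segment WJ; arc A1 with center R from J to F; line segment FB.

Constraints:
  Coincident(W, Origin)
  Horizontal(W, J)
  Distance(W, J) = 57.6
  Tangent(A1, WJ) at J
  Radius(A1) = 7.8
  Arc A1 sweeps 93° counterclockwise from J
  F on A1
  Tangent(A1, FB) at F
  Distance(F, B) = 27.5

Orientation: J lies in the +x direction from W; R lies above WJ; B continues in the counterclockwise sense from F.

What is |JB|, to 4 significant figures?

36.23

W is at the origin; W and J share the same y with |WJ| = 57.6 and J on the +x side, so J = (57.60, 0.000). Since A1 is tangent to WJ there, RJ ⟂ WJ, so R = J + (0, 7.8) = (57.60, 7.800). On A1, J sits at bearing -90° from R; a 93° counterclockwise sweep puts F at bearing 3°, so F = R + 7.8·(cos 3°, sin 3°) = (65.39, 8.208). The tangent condition forces RF to be normal to FB, so FB runs along (−sin 3°, cos 3°); with |FB| = 27.5, B = (63.95, 35.67). Then |JB| = |B − J| = 36.23.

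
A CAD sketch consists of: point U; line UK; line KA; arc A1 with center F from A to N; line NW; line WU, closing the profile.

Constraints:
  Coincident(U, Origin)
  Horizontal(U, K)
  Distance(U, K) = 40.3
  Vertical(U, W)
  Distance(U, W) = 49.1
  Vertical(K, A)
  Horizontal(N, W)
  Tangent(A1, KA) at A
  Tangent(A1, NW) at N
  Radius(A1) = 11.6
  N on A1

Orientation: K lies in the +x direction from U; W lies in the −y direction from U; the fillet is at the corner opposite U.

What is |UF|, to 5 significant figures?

47.222

UW is vertical with |UW| = 49.1 and W on the −y side, so W = (0.0000, -49.100). The virtual corner opposite U is at (40.300, -49.100). A1 meets KA tangentially, so FA is at right angles to KA and tangency of A1 to NW means the radius FN is perpendicular to NW, with radius 11.6, so the center F sits 11.6 in from both sides at F = (28.700, -37.500). Then |UF| = |F − U| = 47.222.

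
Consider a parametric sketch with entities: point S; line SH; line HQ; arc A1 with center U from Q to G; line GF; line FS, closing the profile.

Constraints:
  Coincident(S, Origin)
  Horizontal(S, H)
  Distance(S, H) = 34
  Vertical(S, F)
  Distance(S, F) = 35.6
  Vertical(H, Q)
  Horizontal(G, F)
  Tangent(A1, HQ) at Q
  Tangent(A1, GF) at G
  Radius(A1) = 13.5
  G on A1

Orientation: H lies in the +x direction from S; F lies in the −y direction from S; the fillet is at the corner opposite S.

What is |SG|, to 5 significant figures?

41.081

The virtual corner opposite S is at (34.000, -35.600). Tangency of A1 to HQ means the radius UQ is perpendicular to HQ and since A1 is tangent to GF there, UG ⟂ GF, with radius 13.5, so the center U sits 13.5 in from both sides at U = (20.500, -22.100). That places the tangent points at Q = (34.000, -22.100) on HQ and G = (20.500, -35.600) on GF. Then |SG| = |G − S| = 41.081.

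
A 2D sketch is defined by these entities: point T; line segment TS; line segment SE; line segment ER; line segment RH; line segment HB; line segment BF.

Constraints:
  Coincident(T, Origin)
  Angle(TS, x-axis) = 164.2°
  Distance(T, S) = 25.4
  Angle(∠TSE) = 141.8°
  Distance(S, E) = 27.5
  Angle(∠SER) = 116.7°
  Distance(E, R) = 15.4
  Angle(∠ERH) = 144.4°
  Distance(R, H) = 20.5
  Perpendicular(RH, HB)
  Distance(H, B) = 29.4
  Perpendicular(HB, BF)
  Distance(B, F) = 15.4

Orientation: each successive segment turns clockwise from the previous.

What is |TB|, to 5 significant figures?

26.084

T is at the origin; TS runs at 164.2° with length 25.4, so S = (-24.440, 6.9159). ∠TSE = 141.8° gives SE at 126.00° from the x-axis; with |SE| = 27.5, E = (-40.604, 29.164). ∠SER = 116.7° gives ER at 62.700° from the x-axis; with |ER| = 15.4, R = (-33.541, 42.849). ∠ERH = 144.4° gives RH at 27.100° from the x-axis; with |RH| = 20.5, H = (-15.292, 52.187). RH ⟂ HB, so HB runs at -62.900°; with |HB| = 29.4, B = (-1.8988, 26.015). Then |TB| = |B − T| = 26.084.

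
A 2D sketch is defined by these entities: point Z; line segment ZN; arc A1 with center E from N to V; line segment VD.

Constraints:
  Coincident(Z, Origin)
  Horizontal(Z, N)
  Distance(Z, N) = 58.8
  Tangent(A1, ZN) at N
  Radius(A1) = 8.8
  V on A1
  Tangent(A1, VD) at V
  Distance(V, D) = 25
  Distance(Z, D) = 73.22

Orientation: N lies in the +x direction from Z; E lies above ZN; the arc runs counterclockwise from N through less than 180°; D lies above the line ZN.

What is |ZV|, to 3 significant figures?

68.3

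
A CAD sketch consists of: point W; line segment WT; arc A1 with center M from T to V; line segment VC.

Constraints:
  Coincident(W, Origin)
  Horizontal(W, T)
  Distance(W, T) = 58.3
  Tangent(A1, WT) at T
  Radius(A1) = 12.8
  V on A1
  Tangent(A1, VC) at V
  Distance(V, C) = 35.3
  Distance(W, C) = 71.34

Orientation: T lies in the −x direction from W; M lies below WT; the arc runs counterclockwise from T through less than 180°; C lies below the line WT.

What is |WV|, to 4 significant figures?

71.95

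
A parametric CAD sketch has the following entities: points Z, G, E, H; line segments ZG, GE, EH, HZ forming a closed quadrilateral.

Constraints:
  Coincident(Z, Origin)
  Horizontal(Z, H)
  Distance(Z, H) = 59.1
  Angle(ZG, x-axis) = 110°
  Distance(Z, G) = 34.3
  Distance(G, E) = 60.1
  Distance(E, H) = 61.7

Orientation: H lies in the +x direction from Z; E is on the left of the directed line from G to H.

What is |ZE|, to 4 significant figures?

72.61

Z is at the origin; ZH is horizontal with |ZH| = 59.1 and H in +x, so H = (59.1, 0). ZG runs at 110.0° with |ZG| = 34.3, so G = (-11.73, 32.23). E is determined by |GE| = 60.1 and |EH| = 61.7 together: it lies at the intersection of circle(G, 60.1) and circle(H, 61.7). With |GH| = 77.82, the foot of the radical line on GH is 37.66 from G and the perpendicular offset is √(60.1² − 37.66²) = 46.84. Taking the left-of-GH solution: E = (41.94, 59.27).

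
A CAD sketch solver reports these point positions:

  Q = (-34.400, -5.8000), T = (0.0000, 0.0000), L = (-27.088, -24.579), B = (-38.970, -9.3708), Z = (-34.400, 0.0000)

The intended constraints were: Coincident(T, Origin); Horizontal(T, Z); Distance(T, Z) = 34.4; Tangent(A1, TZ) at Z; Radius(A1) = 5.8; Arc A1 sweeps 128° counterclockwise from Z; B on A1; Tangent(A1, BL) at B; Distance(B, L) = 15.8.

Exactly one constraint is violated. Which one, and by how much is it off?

Distance(B, L) = 15.8 — off by 3.50.

T = (0.00, 0.00) ✓; T.y = 0.00, Z.y = 0.00 ✓; |TZ| = 34.40 ✓; ∠(QZ, ZT) = 90.00° ✓; |QZ| = 5.800 ✓; bearing(Q→B) − bearing(Q→Z) = 128.0° ✓; |QB| = 5.800 ✓; ∠(QB, BL) = 90.00° ✓; |BL| = 19.30 ✗.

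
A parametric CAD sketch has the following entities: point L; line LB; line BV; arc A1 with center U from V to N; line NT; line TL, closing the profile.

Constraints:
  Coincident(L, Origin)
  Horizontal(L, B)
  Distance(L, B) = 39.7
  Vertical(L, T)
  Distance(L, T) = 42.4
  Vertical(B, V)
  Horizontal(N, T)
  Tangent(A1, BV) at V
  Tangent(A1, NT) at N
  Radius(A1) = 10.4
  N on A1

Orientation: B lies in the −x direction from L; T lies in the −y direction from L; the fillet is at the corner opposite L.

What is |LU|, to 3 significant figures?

43.4

L is at the origin; LB is horizontal with |LB| = 39.7 and B on the −x side, so B = (-39.7, 0.00). L and T share the same x with |LT| = 42.4 and T on the −y side, so T = (0.00, -42.4). The virtual corner opposite L is at (-39.7, -42.4). Since A1 is tangent to BV there, UV ⟂ BV and the tangent condition forces UN to be normal to NT, with radius 10.4, so the center U sits 10.4 in from both sides at U = (-29.3, -32.0). Then |LU| = |U − L| = 43.4.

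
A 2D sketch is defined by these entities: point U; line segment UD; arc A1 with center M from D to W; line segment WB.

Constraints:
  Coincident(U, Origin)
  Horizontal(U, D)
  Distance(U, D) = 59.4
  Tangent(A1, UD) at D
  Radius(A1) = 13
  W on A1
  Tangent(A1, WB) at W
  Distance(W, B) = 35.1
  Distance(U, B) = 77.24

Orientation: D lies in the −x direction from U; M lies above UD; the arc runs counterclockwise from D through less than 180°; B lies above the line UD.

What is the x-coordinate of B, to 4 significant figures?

-58.51

U is at the origin; UD is horizontal with |UD| = 59.4 and D on the −x side, so D = (-59.40, 0.000). The tangent condition forces MD to be normal to UD, so M = D + (0, 13) = (-59.40, 13.00). Since MW ⟂ WB (tangency), |MB| = √(13.0² + 35.1²) = 37.43 regardless of where W sits on A1. So B lies on both circle(U, 77.24) and circle(M, 37.43); the above-UD intersection is B = (-58.51, 50.42). W is the foot of the tangent from B: W = (-47.11, 17.23).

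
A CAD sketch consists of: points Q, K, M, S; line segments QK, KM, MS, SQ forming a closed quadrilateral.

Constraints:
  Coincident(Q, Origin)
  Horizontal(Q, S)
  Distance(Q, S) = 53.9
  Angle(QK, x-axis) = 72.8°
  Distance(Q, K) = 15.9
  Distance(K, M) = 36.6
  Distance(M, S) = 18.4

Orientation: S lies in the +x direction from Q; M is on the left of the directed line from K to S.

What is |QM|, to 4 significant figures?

43.37

Q is at the origin; Q and S share the same y with |QS| = 53.9 and S in +x, so S = (53.9, 0). QK runs at 72.8° with |QK| = 15.9, so K = (4.702, 15.19). M is determined by |KM| = 36.6 and |MS| = 18.4 together: it lies at the intersection of circle(K, 36.6) and circle(S, 18.4). With |KS| = 51.49, the foot of the radical line on KS is 35.47 from K and the perpendicular offset is √(36.6² − 35.47²) = 9.043. Taking the left-of-KS solution: M = (41.26, 13.37).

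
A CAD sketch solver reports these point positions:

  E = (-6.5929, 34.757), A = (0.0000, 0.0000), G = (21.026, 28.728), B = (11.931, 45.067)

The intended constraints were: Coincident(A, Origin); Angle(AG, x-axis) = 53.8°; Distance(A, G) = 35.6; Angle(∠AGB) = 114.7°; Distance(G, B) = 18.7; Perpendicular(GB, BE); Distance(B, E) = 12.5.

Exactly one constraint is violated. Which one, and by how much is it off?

Distance(B, E) = 12.5 — off by 8.70.

A = (0.00, 0.00) ✓; AG at 53.80° ✓; |AG| = 35.60 ✓; ∠AGB = 114.7° ✓; |GB| = 18.70 ✓; ∠(GB, BE) = 90.00° ✓; |BE| = 21.20 ✗.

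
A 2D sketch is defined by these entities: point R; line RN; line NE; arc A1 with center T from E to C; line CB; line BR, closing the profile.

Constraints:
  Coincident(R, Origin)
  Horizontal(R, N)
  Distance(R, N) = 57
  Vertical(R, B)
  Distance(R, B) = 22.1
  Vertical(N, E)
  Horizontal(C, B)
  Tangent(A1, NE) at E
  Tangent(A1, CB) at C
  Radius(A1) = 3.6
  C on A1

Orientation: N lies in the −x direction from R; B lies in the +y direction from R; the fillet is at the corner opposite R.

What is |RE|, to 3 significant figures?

59.9

R is at the origin; R and N share the same y with |RN| = 57.0 and N on the −x side, so N = (-57.0, 0.00). RB is vertical with |RB| = 22.1 and B on the +y side, so B = (0.00, 22.1). The virtual corner opposite R is at (-57.0, 22.1). Tangency of A1 to NE means the radius TE is perpendicular to NE and A1 meets CB tangentially, so TC is at right angles to CB, with radius 3.6, so the center T sits 3.6 in from both sides at T = (-53.4, 18.5). That places the tangent points at E = (-57.0, 18.5) on NE and C = (-53.4, 22.1) on CB. Then |RE| = |E − R| = 59.9.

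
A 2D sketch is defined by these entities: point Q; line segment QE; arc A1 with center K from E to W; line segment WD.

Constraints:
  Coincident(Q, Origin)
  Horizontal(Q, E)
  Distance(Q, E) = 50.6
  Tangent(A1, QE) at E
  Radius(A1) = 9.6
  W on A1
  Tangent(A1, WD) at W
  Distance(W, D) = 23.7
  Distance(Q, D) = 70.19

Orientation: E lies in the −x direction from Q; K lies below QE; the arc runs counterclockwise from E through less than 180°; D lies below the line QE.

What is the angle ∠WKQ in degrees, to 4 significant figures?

164.1°

Checks: |QE| = 50.60 ✓; |KW| = 9.600 ✓; ∠(KW, WD) = 90.00° ✓; |WD| = 23.70 ✓; |QD| = 70.19 ✓.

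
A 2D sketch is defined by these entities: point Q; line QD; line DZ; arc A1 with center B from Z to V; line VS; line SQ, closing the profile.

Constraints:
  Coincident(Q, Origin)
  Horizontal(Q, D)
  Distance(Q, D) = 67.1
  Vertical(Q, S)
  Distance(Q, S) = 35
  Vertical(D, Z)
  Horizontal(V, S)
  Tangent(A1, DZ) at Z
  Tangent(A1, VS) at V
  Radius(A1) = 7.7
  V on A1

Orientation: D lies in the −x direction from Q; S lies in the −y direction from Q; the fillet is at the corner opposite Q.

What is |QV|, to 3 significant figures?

68.9

Q is at the origin; QD is horizontal with |QD| = 67.1 and D on the −x side, so D = (-67.1, 0.00). Q and S share the same x with |QS| = 35.0 and S on the −y side, so S = (0.00, -35.0). The virtual corner opposite Q is at (-67.1, -35.0). The tangent condition forces BZ to be normal to DZ and A1 meets VS tangentially, so BV is at right angles to VS, with radius 7.7, so the center B sits 7.7 in from both sides at B = (-59.4, -27.3). That places the tangent points at Z = (-67.1, -27.3) on DZ and V = (-59.4, -35.0) on VS. Then |QV| = |V − Q| = 68.9.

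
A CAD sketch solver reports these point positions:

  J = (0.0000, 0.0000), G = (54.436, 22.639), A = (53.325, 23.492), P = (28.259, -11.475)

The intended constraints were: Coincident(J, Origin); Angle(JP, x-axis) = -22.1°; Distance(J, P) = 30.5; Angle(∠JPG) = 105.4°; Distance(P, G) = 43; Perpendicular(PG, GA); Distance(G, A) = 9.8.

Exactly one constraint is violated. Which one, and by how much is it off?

Distance(G, A) = 9.8 — off by 8.40.

J = (0.00, 0.00) ✓; JP at -22.10° ✓; |JP| = 30.50 ✓; ∠JPG = 105.4° ✓; |PG| = 43.00 ✓; ∠(PG, GA) = 89.98° ✓; |GA| = 1.401 ✗.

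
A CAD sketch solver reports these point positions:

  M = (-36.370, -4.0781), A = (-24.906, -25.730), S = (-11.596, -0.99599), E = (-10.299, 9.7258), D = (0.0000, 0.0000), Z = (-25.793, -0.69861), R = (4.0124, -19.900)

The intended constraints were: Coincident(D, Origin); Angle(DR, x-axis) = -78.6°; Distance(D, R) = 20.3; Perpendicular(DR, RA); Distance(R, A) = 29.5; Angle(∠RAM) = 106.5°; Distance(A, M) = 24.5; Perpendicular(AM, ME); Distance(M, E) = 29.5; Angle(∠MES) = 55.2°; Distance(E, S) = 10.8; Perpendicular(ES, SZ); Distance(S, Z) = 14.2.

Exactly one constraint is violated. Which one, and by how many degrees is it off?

Perpendicular(ES, SZ) — off by 5.70°.

D = (0.00, 0.00) ✓; DR at -78.60° ✓; |DR| = 20.30 ✓; ∠(DR, RA) = 90.00° ✓; |RA| = 29.50 ✓; ∠RAM = 106.5° ✓; |AM| = 24.50 ✓; ∠(AM, ME) = 90.00° ✓; |ME| = 29.50 ✓; ∠MES = 55.20° ✓; |ES| = 10.80 ✓; ∠(ES, SZ) = 84.30° ✗; |SZ| = 14.20 ✓.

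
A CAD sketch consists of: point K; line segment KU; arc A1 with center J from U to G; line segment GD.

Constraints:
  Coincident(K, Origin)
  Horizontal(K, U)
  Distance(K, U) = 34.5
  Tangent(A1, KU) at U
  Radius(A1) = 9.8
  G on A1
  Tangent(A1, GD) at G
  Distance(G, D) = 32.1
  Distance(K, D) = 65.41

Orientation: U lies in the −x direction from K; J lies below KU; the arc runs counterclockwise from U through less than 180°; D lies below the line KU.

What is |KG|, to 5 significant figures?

44.343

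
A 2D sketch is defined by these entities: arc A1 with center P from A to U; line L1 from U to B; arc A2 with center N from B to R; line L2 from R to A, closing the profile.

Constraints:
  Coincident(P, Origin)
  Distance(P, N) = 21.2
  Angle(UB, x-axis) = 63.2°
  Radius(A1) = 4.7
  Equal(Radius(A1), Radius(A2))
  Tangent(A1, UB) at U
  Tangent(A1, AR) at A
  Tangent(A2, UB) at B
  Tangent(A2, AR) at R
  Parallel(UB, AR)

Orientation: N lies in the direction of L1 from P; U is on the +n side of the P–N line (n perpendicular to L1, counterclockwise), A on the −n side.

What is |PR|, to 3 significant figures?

21.7

The slot axis is L1's direction at 63.2°, so u = (cos 63.2°, sin 63.2°) = (0.451, 0.893) and n = (−sin 63.2°, cos 63.2°) = (-0.893, 0.451). P is at the origin and N lies 21.2 along u from P, so N = 21.2·u = (9.56, 18.9). Tangency of A1 to both parallel lines with radius 4.7 puts U and A at P ± 4.7·n: U = (-4.20, 2.12), A = (4.20, -2.12). Equal radii place B and R the same way about N: B = N + 4.7·n = (5.36, 21.0), R = N − 4.7·n = (13.8, 16.8). Then |PR| = |R − P| = 21.7.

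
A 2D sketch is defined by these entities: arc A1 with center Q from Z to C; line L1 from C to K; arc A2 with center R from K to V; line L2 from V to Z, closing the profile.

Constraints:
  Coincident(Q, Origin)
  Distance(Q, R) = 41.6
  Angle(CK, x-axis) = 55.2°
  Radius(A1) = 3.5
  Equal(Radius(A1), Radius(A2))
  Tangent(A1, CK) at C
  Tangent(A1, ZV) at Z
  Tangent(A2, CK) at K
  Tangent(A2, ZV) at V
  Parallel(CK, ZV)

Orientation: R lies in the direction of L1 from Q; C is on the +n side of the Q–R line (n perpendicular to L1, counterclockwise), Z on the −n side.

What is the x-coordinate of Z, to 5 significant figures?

2.8740

Q is at the origin and R lies 41.6 along u from Q, so R = 41.6·u = (23.742, 34.160). Tangency of A1 to both parallel lines with radius 3.5 puts C and Z at Q ± 3.5·n: C = (-2.8740, 1.9975), Z = (2.8740, -1.9975). So Z.x = 2.8740.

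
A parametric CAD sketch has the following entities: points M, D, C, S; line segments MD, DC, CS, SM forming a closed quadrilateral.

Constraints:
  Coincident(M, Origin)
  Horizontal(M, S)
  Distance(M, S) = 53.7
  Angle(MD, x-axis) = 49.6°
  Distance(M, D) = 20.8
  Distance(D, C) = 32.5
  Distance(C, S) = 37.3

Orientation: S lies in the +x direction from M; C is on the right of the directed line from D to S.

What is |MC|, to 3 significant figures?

25.6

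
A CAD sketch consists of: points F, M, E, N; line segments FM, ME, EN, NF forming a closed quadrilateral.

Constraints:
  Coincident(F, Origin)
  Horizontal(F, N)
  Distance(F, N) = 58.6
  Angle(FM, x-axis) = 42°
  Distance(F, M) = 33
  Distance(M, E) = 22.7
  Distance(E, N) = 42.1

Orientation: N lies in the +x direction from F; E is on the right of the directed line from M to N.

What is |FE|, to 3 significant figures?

16.5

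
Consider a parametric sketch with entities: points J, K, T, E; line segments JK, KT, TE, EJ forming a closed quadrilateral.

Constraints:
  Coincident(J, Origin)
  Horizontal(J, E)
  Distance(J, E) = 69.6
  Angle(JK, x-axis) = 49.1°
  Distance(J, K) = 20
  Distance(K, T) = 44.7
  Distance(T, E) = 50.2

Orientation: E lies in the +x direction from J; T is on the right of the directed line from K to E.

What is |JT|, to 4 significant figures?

38.64

J is at the origin; J and E share the same y with |JE| = 69.6 and E in +x, so E = (69.6, 0). JK runs at 49.1° with |JK| = 20.0, so K = (13.09, 15.12). T is determined by |KT| = 44.7 and |TE| = 50.2 together: it lies at the intersection of circle(K, 44.7) and circle(E, 50.2). With |KE| = 58.49, the foot of the radical line on KE is 24.78 from K and the perpendicular offset is √(44.7² − 24.78²) = 37.20. Taking the right-of-KE solution: T = (27.42, -27.22).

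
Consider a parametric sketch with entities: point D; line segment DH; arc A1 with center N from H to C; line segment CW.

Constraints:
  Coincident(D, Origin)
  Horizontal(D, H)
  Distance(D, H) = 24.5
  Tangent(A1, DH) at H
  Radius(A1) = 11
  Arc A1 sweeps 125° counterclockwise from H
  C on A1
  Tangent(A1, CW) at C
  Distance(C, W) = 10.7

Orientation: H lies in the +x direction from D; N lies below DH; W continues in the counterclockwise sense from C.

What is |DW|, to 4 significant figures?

33.88

D is at the origin; D and H share the same y with |DH| = 24.5 and H on the +x side, so H = (24.50, 0.000). The tangent condition forces NH to be normal to DH, so N = H + (0, -11) = (24.50, -11.00). On A1, H sits at bearing 90° from N; a 125° counterclockwise sweep puts C at bearing 215°, so C = N + 11.0·(cos 215°, sin 215°) = (15.49, -17.31). The tangent condition forces NC to be normal to CW, so CW runs along (−sin 215°, cos 215°); with |CW| = 10.7, W = (21.63, -26.07). Then |DW| = |W − D| = 33.88.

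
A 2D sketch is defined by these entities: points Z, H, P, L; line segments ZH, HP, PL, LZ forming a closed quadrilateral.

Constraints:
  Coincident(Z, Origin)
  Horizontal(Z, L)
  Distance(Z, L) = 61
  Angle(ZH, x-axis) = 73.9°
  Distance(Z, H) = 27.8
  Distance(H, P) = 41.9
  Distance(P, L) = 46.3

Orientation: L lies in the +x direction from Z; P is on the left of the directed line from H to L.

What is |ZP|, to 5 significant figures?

63.489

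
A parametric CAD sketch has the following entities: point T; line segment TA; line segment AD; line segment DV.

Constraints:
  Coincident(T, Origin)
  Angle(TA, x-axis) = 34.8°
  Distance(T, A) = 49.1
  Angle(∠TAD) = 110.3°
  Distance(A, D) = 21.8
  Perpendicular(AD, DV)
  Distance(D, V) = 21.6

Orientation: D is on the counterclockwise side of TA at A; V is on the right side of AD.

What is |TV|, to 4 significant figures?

78.00

T is at the origin; TA runs at 34.8° with length 49.1, so A = 49.1·(cos 34.8°, sin 34.8°) = (40.32, 28.02). ∠TAD = 110.3°, so AD runs at 34.8° + (180° − 110.3°) = 104.5° from the x-axis; with |AD| = 21.8, D = A + 21.8·(cos 104.5°, sin 104.5°) = (34.86, 49.13). The perpendicularity gives DV at right angles to AD; with |DV| = 21.6 on the right of AD, V = D + 21.6·(0.9681, 0.2504) = (55.77, 54.54). Then |TV| = |V − T| = 78.00.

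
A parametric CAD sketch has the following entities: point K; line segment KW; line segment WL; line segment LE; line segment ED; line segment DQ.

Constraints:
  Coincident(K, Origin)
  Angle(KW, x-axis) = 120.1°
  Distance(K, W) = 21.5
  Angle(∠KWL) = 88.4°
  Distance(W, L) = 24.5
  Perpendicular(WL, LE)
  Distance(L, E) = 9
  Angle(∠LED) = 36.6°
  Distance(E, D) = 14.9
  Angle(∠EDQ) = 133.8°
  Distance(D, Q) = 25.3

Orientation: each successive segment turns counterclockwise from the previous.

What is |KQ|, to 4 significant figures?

53.01

∠LED = 36.6° gives ED at 85.10° from the x-axis; with |ED| = 14.9, D = (-25.63, 12.91). ∠EDQ = 133.8° gives DQ at 131.3° from the x-axis; with |DQ| = 25.3, Q = (-42.32, 31.92). Then |KQ| = |Q − K| = 53.01.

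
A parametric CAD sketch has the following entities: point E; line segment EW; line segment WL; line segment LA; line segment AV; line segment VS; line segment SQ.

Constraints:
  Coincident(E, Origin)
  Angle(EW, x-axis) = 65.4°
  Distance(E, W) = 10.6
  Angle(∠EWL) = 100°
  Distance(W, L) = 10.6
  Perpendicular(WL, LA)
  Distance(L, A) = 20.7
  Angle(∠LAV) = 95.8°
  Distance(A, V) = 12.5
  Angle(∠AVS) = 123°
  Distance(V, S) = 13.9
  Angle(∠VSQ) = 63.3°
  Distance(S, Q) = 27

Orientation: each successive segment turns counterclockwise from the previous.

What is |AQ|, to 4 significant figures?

16.11

E is at the origin; EW runs at 65.4° with length 10.6, so W = (4.413, 9.638). ∠EWL = 100.0° gives WL at 145.4° from the x-axis; with |WL| = 10.6, L = (-4.313, 15.66). WL ⟂ LA, so LA runs at -124.6°; with |LA| = 20.7, A = (-16.07, -1.382). ∠LAV = 95.8° gives AV at -40.40° from the x-axis; with |AV| = 12.5, V = (-6.548, -9.483). ∠AVS = 123.0° gives VS at 16.60° from the x-axis; with |VS| = 13.9, S = (6.773, -5.512). ∠VSQ = 63.3° gives SQ at 133.3° from the x-axis; with |SQ| = 27.0, Q = (-11.74, 14.14). Then |AQ| = |Q − A| = 16.11.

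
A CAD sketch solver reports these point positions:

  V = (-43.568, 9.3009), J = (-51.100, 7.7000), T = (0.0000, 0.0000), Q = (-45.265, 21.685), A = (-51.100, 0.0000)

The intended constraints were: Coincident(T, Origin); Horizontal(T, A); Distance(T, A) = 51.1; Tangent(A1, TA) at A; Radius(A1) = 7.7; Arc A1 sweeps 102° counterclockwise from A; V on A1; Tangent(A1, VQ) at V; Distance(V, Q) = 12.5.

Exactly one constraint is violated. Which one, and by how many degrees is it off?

Tangent(A1, VQ) at V — off by 4.20°.

T = (0.00, 0.00) ✓; T.y = 0.00, A.y = 0.00 ✓; |TA| = 51.10 ✓; ∠(JA, AT) = 90.00° ✓; |JA| = 7.700 ✓; bearing(J→V) − bearing(J→A) = 102.0° ✓; |JV| = 7.700 ✓; ∠(JV, VQ) = 94.20° ✗; |VQ| = 12.50 ✓.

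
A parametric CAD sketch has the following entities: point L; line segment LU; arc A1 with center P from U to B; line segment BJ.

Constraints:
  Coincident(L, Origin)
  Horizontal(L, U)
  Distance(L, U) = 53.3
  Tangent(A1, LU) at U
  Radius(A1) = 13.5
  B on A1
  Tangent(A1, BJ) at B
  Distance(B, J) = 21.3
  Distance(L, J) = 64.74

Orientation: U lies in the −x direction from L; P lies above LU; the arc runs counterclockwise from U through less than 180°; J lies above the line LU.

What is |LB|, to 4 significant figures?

46.12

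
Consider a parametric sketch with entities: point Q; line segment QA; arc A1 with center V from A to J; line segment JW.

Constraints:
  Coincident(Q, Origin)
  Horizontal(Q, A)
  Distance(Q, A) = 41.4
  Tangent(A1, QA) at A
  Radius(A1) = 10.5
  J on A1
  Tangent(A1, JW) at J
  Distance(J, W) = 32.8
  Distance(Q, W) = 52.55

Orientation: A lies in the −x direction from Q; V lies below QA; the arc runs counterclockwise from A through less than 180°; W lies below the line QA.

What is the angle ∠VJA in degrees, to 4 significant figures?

26.58°

Q is at the origin; QA is horizontal with |QA| = 41.4 and A on the −x side, so A = (-41.40, 0.000). Tangency of A1 to QA means the radius VA is perpendicular to QA, so V = A + (0, -10.5) = (-41.40, -10.50). Since VJ ⟂ JW (tangency), |VW| = √(10.5² + 32.8²) = 34.44 regardless of where J sits on A1. So W lies on both circle(Q, 52.55) and circle(V, 34.44); the below-QA intersection is W = (-30.14, -43.05). J is the foot of the tangent from W: J = (-49.80, -16.79).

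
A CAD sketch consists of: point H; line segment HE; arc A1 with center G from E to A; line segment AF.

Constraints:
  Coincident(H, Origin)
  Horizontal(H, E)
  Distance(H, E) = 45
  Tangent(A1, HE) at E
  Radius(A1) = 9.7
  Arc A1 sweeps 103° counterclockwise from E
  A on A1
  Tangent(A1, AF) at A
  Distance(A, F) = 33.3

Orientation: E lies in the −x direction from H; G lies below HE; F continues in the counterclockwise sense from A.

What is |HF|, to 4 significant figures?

64.58

H is at the origin; H and E share the same y with |HE| = 45.0 and E on the −x side, so E = (-45.00, 0.000). Since A1 is tangent to HE there, GE ⟂ HE, so G = E + (0, -9.7) = (-45.00, -9.700). On A1, E sits at bearing 90° from G; a 103° counterclockwise sweep puts A at bearing 193°, so A = G + 9.7·(cos 193°, sin 193°) = (-54.45, -11.88). Since A1 is tangent to AF there, GA ⟂ AF, so AF runs along (−sin 193°, cos 193°); with |AF| = 33.3, F = (-46.96, -44.33). Then |HF| = |F − H| = 64.58.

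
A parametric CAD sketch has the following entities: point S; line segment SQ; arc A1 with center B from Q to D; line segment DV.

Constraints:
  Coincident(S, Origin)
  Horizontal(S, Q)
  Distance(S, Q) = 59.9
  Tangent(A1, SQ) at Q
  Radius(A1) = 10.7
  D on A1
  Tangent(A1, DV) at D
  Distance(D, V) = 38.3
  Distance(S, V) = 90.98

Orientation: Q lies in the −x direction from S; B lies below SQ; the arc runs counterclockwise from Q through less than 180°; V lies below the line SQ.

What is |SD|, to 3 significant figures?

70.8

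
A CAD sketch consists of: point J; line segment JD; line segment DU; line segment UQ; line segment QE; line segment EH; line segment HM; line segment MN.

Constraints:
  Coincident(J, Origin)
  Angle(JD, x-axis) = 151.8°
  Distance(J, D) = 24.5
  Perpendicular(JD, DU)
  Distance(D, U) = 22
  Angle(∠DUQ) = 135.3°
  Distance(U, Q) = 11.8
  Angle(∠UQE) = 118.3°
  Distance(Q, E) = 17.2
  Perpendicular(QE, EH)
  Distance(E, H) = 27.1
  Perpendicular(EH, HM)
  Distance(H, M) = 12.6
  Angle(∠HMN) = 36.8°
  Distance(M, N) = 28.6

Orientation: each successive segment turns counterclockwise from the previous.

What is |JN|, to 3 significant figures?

15.0

J is at the origin; JD runs at 151.8° with length 24.5, so D = (-21.6, 11.6). JD ⟂ DU, so DU runs at -118°; with |DU| = 22.0, U = (-32.0, -7.81). ∠DUQ = 135.3° gives UQ at -73.5° from the x-axis; with |UQ| = 11.8, Q = (-28.6, -19.1). ∠UQE = 118.3° gives QE at -11.8° from the x-axis; with |QE| = 17.2, E = (-11.8, -22.6). QE is perpendicular to EH, so EH runs at 78.2°; with |EH| = 27.1, H = (-6.26, 3.88). EH is perpendicular to HM, so HM runs at 168°; with |HM| = 12.6, M = (-18.6, 6.46). ∠HMN = 36.8° gives MN at -48.6° from the x-axis; with |MN| = 28.6, N = (0.321, -15.0). Then |JN| = |N − J| = 15.0.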